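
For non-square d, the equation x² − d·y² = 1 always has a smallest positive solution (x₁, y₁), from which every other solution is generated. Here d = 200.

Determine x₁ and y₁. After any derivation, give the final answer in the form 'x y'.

99 7

[14; 7,28] for √200; ℓ=2 ⇒ convergent index 1
k=0  a_k=14  p_k/q_k = 14/1
k=1  a_k=7  p_k/q_k = 99/7
(x₁, y₁) = (99, 7);  99² − 200·7² = 1 ✓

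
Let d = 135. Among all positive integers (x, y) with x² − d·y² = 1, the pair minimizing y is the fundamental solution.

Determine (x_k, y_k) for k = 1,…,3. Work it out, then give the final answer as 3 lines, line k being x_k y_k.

244 21
119071 10248
58106404 5001003

√135 = [11; 1,1,1,1,1,1,1,22, …], period ℓ=8 (even) → k=7
a_0=11:  p_0=11·1+0=11,  q_0=11·0+1=1
a_1=1:  p_1=1·11+1=12,  q_1=1·1+0=1
…
a_3=1:  p_3=1·23+12=35,  q_3=1·2+1=3
a_4=1:  p_4=1·35+23=58,  q_4=1·3+2=5
a_5=1:  p_5=1·58+35=93,  q_5=1·5+3=8
a_6=1:  p_6=1·93+58=151,  q_6=1·8+5=13
a_7=1:  p_7=1·151+93=244,  q_7=1·13+8=21
(x₁, y₁) = (244, 21);  244² − 135·21² = 1 ✓
(x_2, y_2) = (244·244 + 135·21·21, 244·21 + 21·244) = (119071, 10248)
(x_3, y_3) = (244·119071 + 135·21·10248, 244·10248 + 21·119071) = (58106404, 5001003)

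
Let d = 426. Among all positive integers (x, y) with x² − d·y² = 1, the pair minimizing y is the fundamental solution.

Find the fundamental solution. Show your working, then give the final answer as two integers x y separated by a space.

√426 = [20; 1,1,1,3,2,6,2,3,1,1,1,40, …], period ℓ=12 (even) → k=11
k=0  a_k=20  p_k/q_k = 20/1
…
k=4  a_k=3  p_k/q_k = 227/11
…
k=6  a_k=6  p_k/q_k = 3323/161
k=7  a_k=2  p_k/q_k = 7162/347
…
k=9  a_k=1  p_k/q_k = 31971/1549
k=10  a_k=1  p_k/q_k = 56780/2751
k=11  a_k=1  p_k/q_k = 88751/4300
(x₁, y₁) = (88751, 4300);  88751² − 426·4300² = 1 ✓

88751 4300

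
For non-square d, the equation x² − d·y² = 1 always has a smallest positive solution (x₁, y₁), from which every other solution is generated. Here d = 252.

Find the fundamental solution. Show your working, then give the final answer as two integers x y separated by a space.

d=252: √d = [15; 1,6,1,30] (ℓ=4, even), read p_3/q_3
k=0  a_k=15  p_k/q_k = 15/1
k=1  a_k=1  p_k/q_k = 16/1
k=2  a_k=6  p_k/q_k = 111/7
k=3  a_k=1  p_k/q_k = 127/8
→ (127, 8).  Check: 127²=16129, 252·8²=16128, difference 1.

127 8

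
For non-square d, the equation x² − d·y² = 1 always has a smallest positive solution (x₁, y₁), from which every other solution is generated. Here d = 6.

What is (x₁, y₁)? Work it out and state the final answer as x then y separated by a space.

5 2

√6 → a₀=2, period (2,4); ℓ=2 even so k=1
step 0: (2, 1)  from 2·(1,0) + (0,1)
step 1: (5, 2)  from 2·(2,1) + (1,0)
→ (5, 2).  Check: 5²=25, 6·2²=24, difference 1.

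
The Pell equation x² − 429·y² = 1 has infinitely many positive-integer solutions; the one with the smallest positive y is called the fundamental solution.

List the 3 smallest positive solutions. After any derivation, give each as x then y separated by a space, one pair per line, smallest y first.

d=429: √d = [20; 1,2,2,9,1,12,1,9,2,2,1,40] (ℓ=12, even), read p_11/q_11
k=0  a_k=20  p_k/q_k = 20/1
…
k=4  a_k=9  p_k/q_k = 1367/66
k=5  a_k=1  p_k/q_k = 1512/73
k=6  a_k=12  p_k/q_k = 19511/942
k=7  a_k=1  p_k/q_k = 21023/1015
k=8  a_k=9  p_k/q_k = 208718/10077
k=9  a_k=2  p_k/q_k = 438459/21169
k=10  a_k=2  p_k/q_k = 1085636/52415
k=11  a_k=1  p_k/q_k = 1524095/73584
→ (1524095, 73584).  Check: 1524095²=2322865569025, 429·73584²=2322865569024, difference 1.
(x_2, y_2) = (1524095·1524095 + 429·73584·73584, 1524095·73584 + 73584·1524095) = (4645731138049, 224298012960)
(x_3, y_3) = (1524095·4645731138049 + 429·73584·224298012960, 1524095·224298012960 + 73584·4645731138049) = (14161071197688057215, 683702960124468816)

1524095 73584
4645731138049 224298012960
14161071197688057215 683702960124468816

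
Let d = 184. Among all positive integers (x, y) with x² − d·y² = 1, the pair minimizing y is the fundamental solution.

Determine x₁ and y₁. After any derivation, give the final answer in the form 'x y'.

√184 = [13; 1,1,3,2,1,2,1,2,3,1,1,26, …], period ℓ=12 (even) → k=11
k=0  a_k=13  p_k/q_k = 13/1
…
k=2  a_k=1  p_k/q_k = 27/2
…
k=4  a_k=2  p_k/q_k = 217/16
k=5  a_k=1  p_k/q_k = 312/23
k=6  a_k=2  p_k/q_k = 841/62
…
k=9  a_k=3  p_k/q_k = 10594/781
k=10  a_k=1  p_k/q_k = 13741/1013
k=11  a_k=1  p_k/q_k = 24335/1794
fundamental: x₁=24335, y₁=1794  (since 592192225 − 184·3218436 = 1)

24335 1794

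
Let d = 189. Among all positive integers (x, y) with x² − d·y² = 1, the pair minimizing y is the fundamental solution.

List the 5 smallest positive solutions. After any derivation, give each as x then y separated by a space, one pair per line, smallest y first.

55 4
6049 440
665335 48396
73180801 5323120
8049222775 585494804

[13; 1,2,1,26] for √189; ℓ=4 ⇒ convergent index 3
i=0: a=13 ⇒ p=13, q=1
i=1: a=1 ⇒ p=14, q=1
i=2: a=2 ⇒ p=41, q=3
i=3: a=1 ⇒ p=55, q=4
(x₁, y₁) = (55, 4);  55² − 189·4² = 1 ✓
n=2: (55,4)∘(55,4) = (55·55+189·4·4, 55·4+4·55) = (6049,440)
n=3: (6049,440)∘(55,4) = (55·6049+189·4·440, 55·440+4·6049) = (665335,48396)
n=4: (665335,48396)∘(55,4) = (55·665335+189·4·48396, 55·48396+4·665335) = (73180801,5323120)
n=5: (73180801,5323120)∘(55,4) = (55·73180801+189·4·5323120, 55·5323120+4·73180801) = (8049222775,585494804)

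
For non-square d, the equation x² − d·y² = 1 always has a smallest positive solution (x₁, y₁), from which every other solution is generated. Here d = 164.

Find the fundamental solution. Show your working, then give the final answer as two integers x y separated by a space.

2049 160

d=164: √d = [12; 1,4,6,4,1,24] (ℓ=6, even), read p_5/q_5
k=0  a_k=12  p_k/q_k = 12/1
k=1  a_k=1  p_k/q_k = 13/1
k=2  a_k=4  p_k/q_k = 64/5
k=3  a_k=6  p_k/q_k = 397/31
k=4  a_k=4  p_k/q_k = 1652/129
k=5  a_k=1  p_k/q_k = 2049/160
fundamental: x₁=2049, y₁=160  (since 4198401 − 164·25600 = 1)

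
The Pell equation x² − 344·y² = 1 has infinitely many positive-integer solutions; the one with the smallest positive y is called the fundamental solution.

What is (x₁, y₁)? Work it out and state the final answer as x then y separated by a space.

10405 561

√344 = [18; 1,1,4,1,3,1,4,1,1,36, …], period ℓ=10 (even) → k=9
step 0: (18, 1)  from 18·(1,0) + (0,1)
step 1: (19, 1)  from 1·(18,1) + (1,0)
…
step 3: (167, 9)  from 4·(37,2) + (19,1)
step 4: (204, 11)  from 1·(167,9) + (37,2)
…
step 6: (983, 53)  from 1·(779,42) + (204,11)
step 7: (4711, 254)  from 4·(983,53) + (779,42)
step 8: (5694, 307)  from 1·(4711,254) + (983,53)
step 9: (10405, 561)  from 1·(5694,307) + (4711,254)
→ (10405, 561).  Check: 10405²=108264025, 344·561²=108264024, difference 1.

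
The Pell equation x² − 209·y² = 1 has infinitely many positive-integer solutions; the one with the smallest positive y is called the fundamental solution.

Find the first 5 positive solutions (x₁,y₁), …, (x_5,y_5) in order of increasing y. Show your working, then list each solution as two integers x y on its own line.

d=209: √d = [14; 2,5,3,2,3,5,2,28] (ℓ=8, even), read p_7/q_7
step 0: (14, 1)  from 14·(1,0) + (0,1)
…
step 3: (506, 35)  from 3·(159,11) + (29,2)
step 4: (1171, 81)  from 2·(506,35) + (159,11)
…
step 6: (21266, 1471)  from 5·(4019,278) + (1171,81)
step 7: (46551, 3220)  from 2·(21266,1471) + (4019,278)
→ (46551, 3220).  Check: 46551²=2166995601, 209·3220²=2166995600, difference 1.
(x_2, y_2) = (46551·46551 + 209·3220·3220, 46551·3220 + 3220·46551) = (4333991201, 299788440)
(x_3, y_3) = (46551·4333991201 + 209·3220·299788440, 46551·299788440 + 3220·4333991201) = (403503248748951, 27910903337660)
(x_4, y_4) = (46551·403503248748951 + 209·3220·27910903337660, 46551·27910903337660 + 3220·403503248748951) = (37566959460690844801, 2598560922243032880)
(x_5, y_5) = (46551·37566959460690844801 + 209·3220·2598560922243032880, 46551·2598560922243032880 + 3220·37566959460690844801) = (3497559059305735783913751, 241931218954759943856100)

46551 3220
4333991201 299788440
403503248748951 27910903337660
37566959460690844801 2598560922243032880
3497559059305735783913751 241931218954759943856100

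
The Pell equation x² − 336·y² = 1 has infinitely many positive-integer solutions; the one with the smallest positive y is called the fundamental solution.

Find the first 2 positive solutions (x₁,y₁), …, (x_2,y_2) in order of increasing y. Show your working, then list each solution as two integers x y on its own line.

55 3
6049 330

[18; 3,36] for √336; ℓ=2 ⇒ convergent index 1
k=0  a_k=18  p_k/q_k = 18/1
k=1  a_k=3  p_k/q_k = 55/3
fundamental: x₁=55, y₁=3  (since 3025 − 336·9 = 1)
(55+3√336)^2 = 6049 + 330√336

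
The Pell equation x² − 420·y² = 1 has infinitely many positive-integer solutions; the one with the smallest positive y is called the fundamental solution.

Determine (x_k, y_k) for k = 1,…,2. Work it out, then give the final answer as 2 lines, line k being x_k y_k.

41 2
3361 164

d=420: √d = [20; 2,40] (ℓ=2, even), read p_1/q_1
k=0  a_k=20  p_k/q_k = 20/1
k=1  a_k=2  p_k/q_k = 41/2
(x₁, y₁) = (41, 2);  41² − 420·2² = 1 ✓
k=2:  x_2 = 41·41+420·2·2 = 3361,  y_2 = 41·2+2·41 = 164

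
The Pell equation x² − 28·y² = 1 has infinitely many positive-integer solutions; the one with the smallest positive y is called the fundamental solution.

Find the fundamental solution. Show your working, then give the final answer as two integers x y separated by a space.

127 24

√28 = [5; 3,2,3,10, …], period ℓ=4 (even) → k=3
i=0: a=5 ⇒ p=5, q=1
…
i=2: a=2 ⇒ p=37, q=7
i=3: a=3 ⇒ p=127, q=24
→ (127, 24).  Check: 127²=16129, 28·24²=16128, difference 1.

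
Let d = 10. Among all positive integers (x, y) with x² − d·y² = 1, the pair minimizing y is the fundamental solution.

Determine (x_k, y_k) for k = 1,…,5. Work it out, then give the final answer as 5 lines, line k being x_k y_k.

19 6
721 228
27379 8658
1039681 328776
39480499 12484830

√10 = [3; 6, …], period ℓ=1 (odd) → k=1
k=0  a_k=3  p_k/q_k = 3/1
k=1  a_k=6  p_k/q_k = 19/6
→ (19, 6).  Check: 19²=361, 10·6²=360, difference 1.
k=2:  x_2 = 19·19+10·6·6 = 721,  y_2 = 19·6+6·19 = 228
k=3:  x_3 = 19·721+10·6·228 = 27379,  y_3 = 19·228+6·721 = 8658
k=4:  x_4 = 19·27379+10·6·8658 = 1039681,  y_4 = 19·8658+6·27379 = 328776
k=5:  x_5 = 19·1039681+10·6·328776 = 39480499,  y_5 = 19·328776+6·1039681 = 12484830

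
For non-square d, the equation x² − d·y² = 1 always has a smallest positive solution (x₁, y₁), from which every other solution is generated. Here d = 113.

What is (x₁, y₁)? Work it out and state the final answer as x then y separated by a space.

[10; 1,1,1,2,2,1,1,1,20] for √113; ℓ=9 ⇒ convergent index 17
i=0: a=10 ⇒ p=10, q=1
i=1: a=1 ⇒ p=11, q=1
…
i=3: a=1 ⇒ p=32, q=3
…
i=6: a=1 ⇒ p=287, q=27
…
i=8: a=1 ⇒ p=776, q=73
…
i=11: a=1 ⇒ p=32794, q=3085
…
i=16: a=1 ⇒ p=758918, q=71393
i=17: a=1 ⇒ p=1204353, q=113296
(x₁, y₁) = (1204353, 113296);  1204353² − 113·113296² = 1 ✓

1204353 113296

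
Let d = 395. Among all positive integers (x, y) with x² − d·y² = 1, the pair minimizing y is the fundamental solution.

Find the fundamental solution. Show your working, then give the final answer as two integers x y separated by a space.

√395 → a₀=19, period (1,6,1,38); ℓ=4 even so k=3
k=0  a_k=19  p_k/q_k = 19/1
…
k=2  a_k=6  p_k/q_k = 139/7
k=3  a_k=1  p_k/q_k = 159/8
fundamental: x₁=159, y₁=8  (since 25281 − 395·64 = 1)

159 8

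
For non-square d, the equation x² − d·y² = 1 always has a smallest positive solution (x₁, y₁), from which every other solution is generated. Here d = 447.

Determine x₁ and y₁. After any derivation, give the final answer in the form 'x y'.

√447 → a₀=21, period (7,42); ℓ=2 even so k=1
k=0  a_k=21  p_k/q_k = 21/1
k=1  a_k=7  p_k/q_k = 148/7
(x₁, y₁) = (148, 7);  148² − 447·7² = 1 ✓

148 7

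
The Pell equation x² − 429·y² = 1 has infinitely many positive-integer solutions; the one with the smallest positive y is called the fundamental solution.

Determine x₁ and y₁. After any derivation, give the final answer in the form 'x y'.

1524095 73584

√429 = [20; 1,2,2,9,1,12,1,9,2,2,1,40, …], period ℓ=12 (even) → k=11
k=0  a_k=20  p_k/q_k = 20/1
…
k=2  a_k=2  p_k/q_k = 62/3
…
k=4  a_k=9  p_k/q_k = 1367/66
k=5  a_k=1  p_k/q_k = 1512/73
…
k=8  a_k=9  p_k/q_k = 208718/10077
k=9  a_k=2  p_k/q_k = 438459/21169
k=10  a_k=2  p_k/q_k = 1085636/52415
k=11  a_k=1  p_k/q_k = 1524095/73584
(x₁, y₁) = (1524095, 73584);  1524095² − 429·73584² = 1 ✓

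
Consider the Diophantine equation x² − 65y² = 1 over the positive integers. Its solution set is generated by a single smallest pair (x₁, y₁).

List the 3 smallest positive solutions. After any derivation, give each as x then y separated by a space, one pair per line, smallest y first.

129 16
33281 4128
8586369 1065008

√65 = [8; 16, …], period ℓ=1 (odd) → k=1
k=0  a_k=8  p_k/q_k = 8/1
k=1  a_k=16  p_k/q_k = 129/16
(x₁, y₁) = (129, 16);  129² − 65·16² = 1 ✓
(x_2, y_2) = (129·129 + 65·16·16, 129·16 + 16·129) = (33281, 4128)
(x_3, y_3) = (129·33281 + 65·16·4128, 129·4128 + 16·33281) = (8586369, 1065008)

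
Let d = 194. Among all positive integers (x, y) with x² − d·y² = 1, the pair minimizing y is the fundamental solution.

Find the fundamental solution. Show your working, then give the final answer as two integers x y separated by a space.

√194 = [13; 1,12,1,26, …], period ℓ=4 (even) → k=3
step 0: (13, 1)  from 13·(1,0) + (0,1)
step 1: (14, 1)  from 1·(13,1) + (1,0)
step 2: (181, 13)  from 12·(14,1) + (13,1)
step 3: (195, 14)  from 1·(181,13) + (14,1)
→ (195, 14).  Check: 195²=38025, 194·14²=38024, difference 1.

195 14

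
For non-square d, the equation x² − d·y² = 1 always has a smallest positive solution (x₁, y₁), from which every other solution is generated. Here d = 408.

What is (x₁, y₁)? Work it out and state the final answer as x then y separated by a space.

101 5

[20; 5,40] for √408; ℓ=2 ⇒ convergent index 1
i=0: a=20 ⇒ p=20, q=1
i=1: a=5 ⇒ p=101, q=5
(x₁, y₁) = (101, 5);  101² − 408·5² = 1 ✓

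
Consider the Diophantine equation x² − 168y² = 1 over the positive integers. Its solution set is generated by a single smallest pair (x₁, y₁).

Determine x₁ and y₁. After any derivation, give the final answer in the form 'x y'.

√168 → a₀=12, period (1,24); ℓ=2 even so k=1
step 0: (12, 1)  from 12·(1,0) + (0,1)
step 1: (13, 1)  from 1·(12,1) + (1,0)
fundamental: x₁=13, y₁=1  (since 169 − 168·1 = 1)

13 1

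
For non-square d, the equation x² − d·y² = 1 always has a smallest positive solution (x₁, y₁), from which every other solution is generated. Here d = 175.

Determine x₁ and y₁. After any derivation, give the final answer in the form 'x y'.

√175 = [13; 4,2,1,2,4,26, …], period ℓ=6 (even) → k=5
step 0: (13, 1)  from 13·(1,0) + (0,1)
…
step 4: (463, 35)  from 2·(172,13) + (119,9)
step 5: (2024, 153)  from 4·(463,35) + (172,13)
fundamental: x₁=2024, y₁=153  (since 4096576 − 175·23409 = 1)

2024 153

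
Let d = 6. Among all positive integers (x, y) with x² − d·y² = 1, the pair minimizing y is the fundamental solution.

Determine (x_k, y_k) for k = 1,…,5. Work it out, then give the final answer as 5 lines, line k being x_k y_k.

d=6: √d = [2; 2,4] (ℓ=2, even), read p_1/q_1
i=0: a=2 ⇒ p=2, q=1
i=1: a=2 ⇒ p=5, q=2
→ (5, 2).  Check: 5²=25, 6·2²=24, difference 1.
(x_2, y_2) = (5·5 + 6·2·2, 5·2 + 2·5) = (49, 20)
(x_3, y_3) = (5·49 + 6·2·20, 5·20 + 2·49) = (485, 198)
(x_4, y_4) = (5·485 + 6·2·198, 5·198 + 2·485) = (4801, 1960)
(x_5, y_5) = (5·4801 + 6·2·1960, 5·1960 + 2·4801) = (47525, 19402)

5 2
49 20
485 198
4801 1960
47525 19402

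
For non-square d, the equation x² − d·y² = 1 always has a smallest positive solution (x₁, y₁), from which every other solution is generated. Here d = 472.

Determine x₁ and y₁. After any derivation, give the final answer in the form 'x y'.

306917 14127

d=472: √d = [21; 1,2,1,1,1,…,2,1,42] (ℓ=14, even), read p_13/q_13
i=0: a=21 ⇒ p=21, q=1
i=1: a=1 ⇒ p=22, q=1
…
i=5: a=1 ⇒ p=239, q=11
i=6: a=4 ⇒ p=1108, q=51
…
i=8: a=4 ⇒ p=24224, q=1115
i=9: a=1 ⇒ p=30003, q=1381
…
i=12: a=2 ⇒ p=222687, q=10250
i=13: a=1 ⇒ p=306917, q=14127
fundamental: x₁=306917, y₁=14127  (since 94198044889 − 472·199572129 = 1)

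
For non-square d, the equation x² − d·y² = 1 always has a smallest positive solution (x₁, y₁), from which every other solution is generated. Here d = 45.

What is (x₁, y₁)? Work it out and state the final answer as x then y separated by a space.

161 24

[6; 1,2,2,2,1,12] for √45; ℓ=6 ⇒ convergent index 5
step 0: (6, 1)  from 6·(1,0) + (0,1)
…
step 3: (47, 7)  from 2·(20,3) + (7,1)
step 4: (114, 17)  from 2·(47,7) + (20,3)
step 5: (161, 24)  from 1·(114,17) + (47,7)
→ (161, 24).  Check: 161²=25921, 45·24²=25920, difference 1.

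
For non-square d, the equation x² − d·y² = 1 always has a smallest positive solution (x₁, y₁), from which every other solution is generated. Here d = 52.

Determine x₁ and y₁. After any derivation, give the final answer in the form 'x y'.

649 90

d=52: √d = [7; 4,1,2,1,4,14] (ℓ=6, even), read p_5/q_5
a_0=7:  p_0=7·1+0=7,  q_0=7·0+1=1
…
a_4=1:  p_4=1·101+36=137,  q_4=1·14+5=19
a_5=4:  p_5=4·137+101=649,  q_5=4·19+14=90
(x₁, y₁) = (649, 90);  649² − 52·90² = 1 ✓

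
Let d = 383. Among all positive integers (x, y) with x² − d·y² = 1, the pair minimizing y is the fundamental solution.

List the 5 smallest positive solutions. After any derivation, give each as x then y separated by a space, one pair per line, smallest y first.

d=383: √d = [19; 1,1,3,19,3,1,1,38] (ℓ=8, even), read p_7/q_7
k=0  a_k=19  p_k/q_k = 19/1
k=1  a_k=1  p_k/q_k = 20/1
k=2  a_k=1  p_k/q_k = 39/2
k=3  a_k=3  p_k/q_k = 137/7
…
k=5  a_k=3  p_k/q_k = 8063/412
k=6  a_k=1  p_k/q_k = 10705/547
k=7  a_k=1  p_k/q_k = 18768/959
fundamental: x₁=18768, y₁=959  (since 352237824 − 383·919681 = 1)
(18768+959√383)^2 = 704475647 + 35997024√383
(18768+959√383)^3 = 26443197867024 + 1351184291905√383
(18768+959√383)^4 = 992571874432137217 + 50718053544949056√383
(18768+959√383)^5 = 37257177852241504710288 + 1903752856512023474111√383

18768 959
704475647 35997024
26443197867024 1351184291905
992571874432137217 50718053544949056
37257177852241504710288 1903752856512023474111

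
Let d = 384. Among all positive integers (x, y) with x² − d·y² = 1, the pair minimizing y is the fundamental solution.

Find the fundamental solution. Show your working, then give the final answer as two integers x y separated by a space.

[19; 1,1,2,9,2,1,1,38] for √384; ℓ=8 ⇒ convergent index 7
k=0  a_k=19  p_k/q_k = 19/1
k=1  a_k=1  p_k/q_k = 20/1
k=2  a_k=1  p_k/q_k = 39/2
k=3  a_k=2  p_k/q_k = 98/5
k=4  a_k=9  p_k/q_k = 921/47
…
k=6  a_k=1  p_k/q_k = 2861/146
k=7  a_k=1  p_k/q_k = 4801/245
(x₁, y₁) = (4801, 245);  4801² − 384·245² = 1 ✓

4801 245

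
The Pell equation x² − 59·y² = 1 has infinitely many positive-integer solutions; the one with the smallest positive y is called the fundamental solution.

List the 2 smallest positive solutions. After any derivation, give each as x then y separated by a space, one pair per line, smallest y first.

√59 → a₀=7, period (1,2,7,2,1,14); ℓ=6 even so k=5
step 0: (7, 1)  from 7·(1,0) + (0,1)
step 1: (8, 1)  from 1·(7,1) + (1,0)
…
step 4: (361, 47)  from 2·(169,22) + (23,3)
step 5: (530, 69)  from 1·(361,47) + (169,22)
(x₁, y₁) = (530, 69);  530² − 59·69² = 1 ✓
k=2:  x_2 = 530·530+59·69·69 = 561799,  y_2 = 530·69+69·530 = 73140

530 69
561799 73140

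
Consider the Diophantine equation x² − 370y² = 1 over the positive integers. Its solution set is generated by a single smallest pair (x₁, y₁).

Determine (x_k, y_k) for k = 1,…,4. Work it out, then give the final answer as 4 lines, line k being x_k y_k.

213859 11118
91471343761 4755368724
39123940210553539 2033956799880714
16734013458886067250241 869959934526623861928

d=370: √d = [19; 4,4,38] (ℓ=3, odd), read p_5/q_5
k=0  a_k=19  p_k/q_k = 19/1
k=1  a_k=4  p_k/q_k = 77/4
…
k=3  a_k=38  p_k/q_k = 12503/650
k=4  a_k=4  p_k/q_k = 50339/2617
k=5  a_k=4  p_k/q_k = 213859/11118
fundamental: x₁=213859, y₁=11118  (since 45735671881 − 370·123609924 = 1)
n=2: (213859,11118)∘(213859,11118) = (213859·213859+370·11118·11118, 213859·11118+11118·213859) = (91471343761,4755368724)
n=3: (91471343761,4755368724)∘(213859,11118) = (213859·91471343761+370·11118·4755368724, 213859·4755368724+11118·91471343761) = (39123940210553539,2033956799880714)
n=4: (39123940210553539,2033956799880714)∘(213859,11118) = (213859·39123940210553539+370·11118·2033956799880714, 213859·2033956799880714+11118·39123940210553539) = (16734013458886067250241,869959934526623861928)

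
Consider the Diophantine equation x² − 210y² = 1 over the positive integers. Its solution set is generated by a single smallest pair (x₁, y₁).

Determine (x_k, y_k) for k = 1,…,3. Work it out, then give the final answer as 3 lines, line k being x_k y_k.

√210 = [14; 2,28, …], period ℓ=2 (even) → k=1
step 0: (14, 1)  from 14·(1,0) + (0,1)
step 1: (29, 2)  from 2·(14,1) + (1,0)
(x₁, y₁) = (29, 2);  29² − 210·2² = 1 ✓
k=2:  x_2 = 29·29+210·2·2 = 1681,  y_2 = 29·2+2·29 = 116
k=3:  x_3 = 29·1681+210·2·116 = 97469,  y_3 = 29·116+2·1681 = 6726

29 2
1681 116
97469 6726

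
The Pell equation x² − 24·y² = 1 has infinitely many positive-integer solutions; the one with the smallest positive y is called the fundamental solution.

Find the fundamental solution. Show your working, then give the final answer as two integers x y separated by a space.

5 1

√24 = [4; 1,8, …], period ℓ=2 (even) → k=1
k=0  a_k=4  p_k/q_k = 4/1
k=1  a_k=1  p_k/q_k = 5/1
fundamental: x₁=5, y₁=1  (since 25 − 24·1 = 1)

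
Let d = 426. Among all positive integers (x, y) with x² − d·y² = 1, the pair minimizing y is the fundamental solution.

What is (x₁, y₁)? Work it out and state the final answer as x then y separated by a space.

√426 → a₀=20, period (1,1,1,3,2,6,2,3,1,1,1,40); ℓ=12 even so k=11
i=0: a=20 ⇒ p=20, q=1
i=1: a=1 ⇒ p=21, q=1
i=2: a=1 ⇒ p=41, q=2
…
i=4: a=3 ⇒ p=227, q=11
i=5: a=2 ⇒ p=516, q=25
i=6: a=6 ⇒ p=3323, q=161
…
i=9: a=1 ⇒ p=31971, q=1549
i=10: a=1 ⇒ p=56780, q=2751
i=11: a=1 ⇒ p=88751, q=4300
→ (88751, 4300).  Check: 88751²=7876740001, 426·4300²=7876740000, difference 1.

88751 4300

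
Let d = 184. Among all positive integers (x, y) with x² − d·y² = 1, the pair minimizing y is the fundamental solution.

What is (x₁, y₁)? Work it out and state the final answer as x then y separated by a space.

[13; 1,1,3,2,1,2,1,2,3,1,1,26] for √184; ℓ=12 ⇒ convergent index 11
a_0=13:  p_0=13·1+0=13,  q_0=13·0+1=1
a_1=1:  p_1=1·13+1=14,  q_1=1·1+0=1
a_2=1:  p_2=1·14+13=27,  q_2=1·1+1=2
a_3=3:  p_3=3·27+14=95,  q_3=3·2+1=7
…
a_5=1:  p_5=1·217+95=312,  q_5=1·16+7=23
a_6=2:  p_6=2·312+217=841,  q_6=2·23+16=62
…
a_8=2:  p_8=2·1153+841=3147,  q_8=2·85+62=232
a_9=3:  p_9=3·3147+1153=10594,  q_9=3·232+85=781
a_10=1:  p_10=1·10594+3147=13741,  q_10=1·781+232=1013
a_11=1:  p_11=1·13741+10594=24335,  q_11=1·1013+781=1794
fundamental: x₁=24335, y₁=1794  (since 592192225 − 184·3218436 = 1)

24335 1794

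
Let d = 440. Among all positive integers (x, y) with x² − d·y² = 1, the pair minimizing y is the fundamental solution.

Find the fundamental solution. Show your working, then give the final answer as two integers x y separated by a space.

21 1

[20; 1,40] for √440; ℓ=2 ⇒ convergent index 1
a_0=20:  p_0=20·1+0=20,  q_0=20·0+1=1
a_1=1:  p_1=1·20+1=21,  q_1=1·1+0=1
(x₁, y₁) = (21, 1);  21² − 440·1² = 1 ✓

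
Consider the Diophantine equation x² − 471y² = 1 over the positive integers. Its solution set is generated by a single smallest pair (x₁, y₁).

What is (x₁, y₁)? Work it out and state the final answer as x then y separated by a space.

√471 → a₀=21, period (1,2,2,1,3,…,2,1,42); ℓ=14 even so k=13
step 0: (21, 1)  from 21·(1,0) + (0,1)
…
step 7: (48809, 2249)  from 14·(3429,158) + (803,37)
…
step 9: (644804, 29711)  from 3·(198665,9154) + (48809,2249)
…
step 11: (2331742, 107441)  from 2·(843469,38865) + (644804,29711)
step 12: (5506953, 253747)  from 2·(2331742,107441) + (843469,38865)
step 13: (7838695, 361188)  from 1·(5506953,253747) + (2331742,107441)
→ (7838695, 361188).  Check: 7838695²=61445139303025, 471·361188²=61445139303024, difference 1.

7838695 361188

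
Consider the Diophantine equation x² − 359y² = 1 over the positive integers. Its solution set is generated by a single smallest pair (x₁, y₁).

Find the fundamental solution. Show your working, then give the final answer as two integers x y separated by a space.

√359 → a₀=18, period (1,17,1,36); ℓ=4 even so k=3
a_0=18:  p_0=18·1+0=18,  q_0=18·0+1=1
…
a_2=17:  p_2=17·19+18=341,  q_2=17·1+1=18
a_3=1:  p_3=1·341+19=360,  q_3=1·18+1=19
(x₁, y₁) = (360, 19);  360² − 359·19² = 1 ✓

360 19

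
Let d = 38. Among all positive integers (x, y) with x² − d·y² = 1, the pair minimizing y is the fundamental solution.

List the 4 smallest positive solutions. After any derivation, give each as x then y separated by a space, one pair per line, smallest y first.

37 6
2737 444
202501 32850
14982337 2430456

[6; 6,12] for √38; ℓ=2 ⇒ convergent index 1
i=0: a=6 ⇒ p=6, q=1
i=1: a=6 ⇒ p=37, q=6
(x₁, y₁) = (37, 6);  37² − 38·6² = 1 ✓
n=2: (37,6)∘(37,6) = (37·37+38·6·6, 37·6+6·37) = (2737,444)
n=3: (2737,444)∘(37,6) = (37·2737+38·6·444, 37·444+6·2737) = (202501,32850)
n=4: (202501,32850)∘(37,6) = (37·202501+38·6·32850, 37·32850+6·202501) = (14982337,2430456)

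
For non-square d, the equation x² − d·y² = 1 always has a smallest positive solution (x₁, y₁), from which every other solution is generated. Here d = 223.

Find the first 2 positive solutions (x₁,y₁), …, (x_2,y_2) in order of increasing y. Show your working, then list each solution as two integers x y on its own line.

224 15
100351 6720

d=223: √d = [14; 1,13,1,28] (ℓ=4, even), read p_3/q_3
step 0: (14, 1)  from 14·(1,0) + (0,1)
step 1: (15, 1)  from 1·(14,1) + (1,0)
step 2: (209, 14)  from 13·(15,1) + (14,1)
step 3: (224, 15)  from 1·(209,14) + (15,1)
(x₁, y₁) = (224, 15);  224² − 223·15² = 1 ✓
(224+15√223)^2 = 100351 + 6720√223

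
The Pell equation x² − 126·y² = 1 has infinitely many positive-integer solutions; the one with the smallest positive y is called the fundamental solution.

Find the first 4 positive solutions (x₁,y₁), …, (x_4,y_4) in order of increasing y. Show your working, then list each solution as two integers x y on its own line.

d=126: √d = [11; 4,2,4,22] (ℓ=4, even), read p_3/q_3
k=0  a_k=11  p_k/q_k = 11/1
k=1  a_k=4  p_k/q_k = 45/4
k=2  a_k=2  p_k/q_k = 101/9
k=3  a_k=4  p_k/q_k = 449/40
(x₁, y₁) = (449, 40);  449² − 126·40² = 1 ✓
(x_2, y_2) = (449·449 + 126·40·40, 449·40 + 40·449) = (403201, 35920)
(x_3, y_3) = (449·403201 + 126·40·35920, 449·35920 + 40·403201) = (362074049, 32256120)
(x_4, y_4) = (449·362074049 + 126·40·32256120, 449·32256120 + 40·362074049) = (325142092801, 28965959840)

449 40
403201 35920
362074049 32256120
325142092801 28965959840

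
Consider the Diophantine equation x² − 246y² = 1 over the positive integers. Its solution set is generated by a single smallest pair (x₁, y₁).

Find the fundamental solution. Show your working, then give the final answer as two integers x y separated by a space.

√246 = [15; 1,2,5,1,14,1,5,2,1,30, …], period ℓ=10 (even) → k=9
i=0: a=15 ⇒ p=15, q=1
i=1: a=1 ⇒ p=16, q=1
…
i=8: a=2 ⇒ p=60777, q=3875
i=9: a=1 ⇒ p=88805, q=5662
(x₁, y₁) = (88805, 5662);  88805² − 246·5662² = 1 ✓

88805 5662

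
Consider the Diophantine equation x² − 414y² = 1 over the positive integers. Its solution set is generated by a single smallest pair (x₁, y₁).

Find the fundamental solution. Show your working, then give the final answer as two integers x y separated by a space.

24335 1196

[20; 2,1,7,2,7,1,2,40] for √414; ℓ=8 ⇒ convergent index 7
i=0: a=20 ⇒ p=20, q=1
…
i=3: a=7 ⇒ p=468, q=23
…
i=6: a=1 ⇒ p=8444, q=415
i=7: a=2 ⇒ p=24335, q=1196
fundamental: x₁=24335, y₁=1196  (since 592192225 − 414·1430416 = 1)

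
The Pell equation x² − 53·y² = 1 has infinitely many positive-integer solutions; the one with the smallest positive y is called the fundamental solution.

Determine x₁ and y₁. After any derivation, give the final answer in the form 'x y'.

[7; 3,1,1,3,14] for √53; ℓ=5 ⇒ convergent index 9
a_0=7:  p_0=7·1+0=7,  q_0=7·0+1=1
a_1=3:  p_1=3·7+1=22,  q_1=3·1+0=3
…
a_3=1:  p_3=1·29+22=51,  q_3=1·4+3=7
…
a_5=14:  p_5=14·182+51=2599,  q_5=14·25+7=357
…
a_7=1:  p_7=1·7979+2599=10578,  q_7=1·1096+357=1453
a_8=1:  p_8=1·10578+7979=18557,  q_8=1·1453+1096=2549
a_9=3:  p_9=3·18557+10578=66249,  q_9=3·2549+1453=9100
fundamental: x₁=66249, y₁=9100  (since 4388930001 − 53·82810000 = 1)

66249 9100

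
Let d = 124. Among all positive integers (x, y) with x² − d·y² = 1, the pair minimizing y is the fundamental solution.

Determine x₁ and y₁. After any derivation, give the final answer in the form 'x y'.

√124 → a₀=11, period (7,2,1,1,1,…,2,7,22); ℓ=16 even so k=15
a_0=11:  p_0=11·1+0=11,  q_0=11·0+1=1
a_1=7:  p_1=7·11+1=78,  q_1=7·1+0=7
…
a_9=1:  p_9=1·14543+3040=17583,  q_9=1·1306+273=1579
a_10=3:  p_10=3·17583+14543=67292,  q_10=3·1579+1306=6043
…
a_13=1:  p_13=1·152167+84875=237042,  q_13=1·13665+7622=21287
a_14=2:  p_14=2·237042+152167=626251,  q_14=2·21287+13665=56239
a_15=7:  p_15=7·626251+237042=4620799,  q_15=7·56239+21287=414960
(x₁, y₁) = (4620799, 414960);  4620799² − 124·414960² = 1 ✓

4620799 414960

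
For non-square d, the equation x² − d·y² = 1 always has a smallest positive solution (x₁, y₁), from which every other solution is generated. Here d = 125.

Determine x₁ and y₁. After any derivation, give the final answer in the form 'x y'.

√125 → a₀=11, period (5,1,1,5,22); ℓ=5 odd so k=9
a_0=11:  p_0=11·1+0=11,  q_0=11·0+1=1
a_1=5:  p_1=5·11+1=56,  q_1=5·1+0=5
a_2=1:  p_2=1·56+11=67,  q_2=1·5+1=6
a_3=1:  p_3=1·67+56=123,  q_3=1·6+5=11
a_4=5:  p_4=5·123+67=682,  q_4=5·11+6=61
a_5=22:  p_5=22·682+123=15127,  q_5=22·61+11=1353
a_6=5:  p_6=5·15127+682=76317,  q_6=5·1353+61=6826
a_7=1:  p_7=1·76317+15127=91444,  q_7=1·6826+1353=8179
a_8=1:  p_8=1·91444+76317=167761,  q_8=1·8179+6826=15005
a_9=5:  p_9=5·167761+91444=930249,  q_9=5·15005+8179=83204
fundamental: x₁=930249, y₁=83204  (since 865363202001 − 125·6922905616 = 1)

930249 83204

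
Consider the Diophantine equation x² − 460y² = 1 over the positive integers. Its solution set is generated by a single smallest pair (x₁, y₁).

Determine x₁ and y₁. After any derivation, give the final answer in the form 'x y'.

2535751 118230

√460 → a₀=21, period (2,4,3,1,2,10,2,1,3,4,2,42); ℓ=12 even so k=11
i=0: a=21 ⇒ p=21, q=1
…
i=2: a=4 ⇒ p=193, q=9
i=3: a=3 ⇒ p=622, q=29
…
i=6: a=10 ⇒ p=23335, q=1088
i=7: a=2 ⇒ p=48922, q=2281
…
i=10: a=4 ⇒ p=1135029, q=52921
i=11: a=2 ⇒ p=2535751, q=118230
(x₁, y₁) = (2535751, 118230);  2535751² − 460·118230² = 1 ✓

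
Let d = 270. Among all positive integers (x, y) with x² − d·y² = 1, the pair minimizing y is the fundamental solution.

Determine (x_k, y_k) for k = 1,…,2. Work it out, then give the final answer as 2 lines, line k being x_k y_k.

5291 322
55989361 3407404

√270 → a₀=16, period (2,3,6,3,2,32); ℓ=6 even so k=5
i=0: a=16 ⇒ p=16, q=1
…
i=2: a=3 ⇒ p=115, q=7
…
i=4: a=3 ⇒ p=2284, q=139
i=5: a=2 ⇒ p=5291, q=322
fundamental: x₁=5291, y₁=322  (since 27994681 − 270·103684 = 1)
(x_2, y_2) = (5291·5291 + 270·322·322, 5291·322 + 322·5291) = (55989361, 3407404)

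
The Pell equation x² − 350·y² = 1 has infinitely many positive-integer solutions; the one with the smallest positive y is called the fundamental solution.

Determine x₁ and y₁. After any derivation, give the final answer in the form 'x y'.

[18; 1,2,2,2,1,36] for √350; ℓ=6 ⇒ convergent index 5
a_0=18:  p_0=18·1+0=18,  q_0=18·0+1=1
…
a_4=2:  p_4=2·131+56=318,  q_4=2·7+3=17
a_5=1:  p_5=1·318+131=449,  q_5=1·17+7=24
(x₁, y₁) = (449, 24);  449² − 350·24² = 1 ✓

449 24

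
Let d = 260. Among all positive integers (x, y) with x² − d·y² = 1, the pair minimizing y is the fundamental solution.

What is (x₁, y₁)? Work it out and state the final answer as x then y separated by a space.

129 8

[16; 8,32] for √260; ℓ=2 ⇒ convergent index 1
i=0: a=16 ⇒ p=16, q=1
i=1: a=8 ⇒ p=129, q=8
(x₁, y₁) = (129, 8);  129² − 260·8² = 1 ✓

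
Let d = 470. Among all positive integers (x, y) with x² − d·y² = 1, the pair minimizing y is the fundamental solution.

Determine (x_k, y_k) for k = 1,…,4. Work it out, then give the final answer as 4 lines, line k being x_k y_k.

1691 78
5718961 263796
19341524411 892157994
65413029839041 3017278071912

d=470: √d = [21; 1,2,8,2,1,42] (ℓ=6, even), read p_5/q_5
i=0: a=21 ⇒ p=21, q=1
i=1: a=1 ⇒ p=22, q=1
…
i=3: a=8 ⇒ p=542, q=25
i=4: a=2 ⇒ p=1149, q=53
i=5: a=1 ⇒ p=1691, q=78
→ (1691, 78).  Check: 1691²=2859481, 470·78²=2859480, difference 1.
(1691+78√470)^2 = 5718961 + 263796√470
(1691+78√470)^3 = 19341524411 + 892157994√470
(1691+78√470)^4 = 65413029839041 + 3017278071912√470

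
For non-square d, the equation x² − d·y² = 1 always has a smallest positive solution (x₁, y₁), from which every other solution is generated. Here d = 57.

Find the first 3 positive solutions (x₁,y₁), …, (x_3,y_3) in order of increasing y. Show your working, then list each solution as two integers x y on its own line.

d=57: √d = [7; 1,1,4,1,1,14] (ℓ=6, even), read p_5/q_5
step 0: (7, 1)  from 7·(1,0) + (0,1)
step 1: (8, 1)  from 1·(7,1) + (1,0)
step 2: (15, 2)  from 1·(8,1) + (7,1)
…
step 4: (83, 11)  from 1·(68,9) + (15,2)
step 5: (151, 20)  from 1·(83,11) + (68,9)
(x₁, y₁) = (151, 20);  151² − 57·20² = 1 ✓
(x_2, y_2) = (151·151 + 57·20·20, 151·20 + 20·151) = (45601, 6040)
(x_3, y_3) = (151·45601 + 57·20·6040, 151·6040 + 20·45601) = (13771351, 1824060)

151 20
45601 6040
13771351 1824060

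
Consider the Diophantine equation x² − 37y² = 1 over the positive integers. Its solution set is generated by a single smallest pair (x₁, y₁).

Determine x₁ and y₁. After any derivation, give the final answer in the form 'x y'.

73 12

√37 = [6; 12, …], period ℓ=1 (odd) → k=1
k=0  a_k=6  p_k/q_k = 6/1
k=1  a_k=12  p_k/q_k = 73/12
(x₁, y₁) = (73, 12);  73² − 37·12² = 1 ✓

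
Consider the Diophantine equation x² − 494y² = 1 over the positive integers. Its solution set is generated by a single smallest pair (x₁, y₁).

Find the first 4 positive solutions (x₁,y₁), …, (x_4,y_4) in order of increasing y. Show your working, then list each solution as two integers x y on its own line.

73035 3286
10668222449 479986020
1558307253052395 70111557938114
227621940442695115201 10241195267540325960

√494 = [22; 4,2,2,1,2,1,2,2,4,44, …], period ℓ=10 (even) → k=9
k=0  a_k=22  p_k/q_k = 22/1
k=1  a_k=4  p_k/q_k = 89/4
k=2  a_k=2  p_k/q_k = 200/9
k=3  a_k=2  p_k/q_k = 489/22
k=4  a_k=1  p_k/q_k = 689/31
k=5  a_k=2  p_k/q_k = 1867/84
k=6  a_k=1  p_k/q_k = 2556/115
k=7  a_k=2  p_k/q_k = 6979/314
k=8  a_k=2  p_k/q_k = 16514/743
k=9  a_k=4  p_k/q_k = 73035/3286
fundamental: x₁=73035, y₁=3286  (since 5334111225 − 494·10797796 = 1)
k=2:  x_2 = 73035·73035+494·3286·3286 = 10668222449,  y_2 = 73035·3286+3286·73035 = 479986020
k=3:  x_3 = 73035·10668222449+494·3286·479986020 = 1558307253052395,  y_3 = 73035·479986020+3286·10668222449 = 70111557938114
k=4:  x_4 = 73035·1558307253052395+494·3286·70111557938114 = 227621940442695115201,  y_4 = 73035·70111557938114+3286·1558307253052395 = 10241195267540325960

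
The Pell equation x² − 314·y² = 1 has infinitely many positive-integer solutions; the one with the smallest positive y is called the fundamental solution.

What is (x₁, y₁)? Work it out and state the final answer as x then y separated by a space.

392499 22150

√314 → a₀=17, period (1,2,1,1,2,1,34); ℓ=7 odd so k=13
i=0: a=17 ⇒ p=17, q=1
i=1: a=1 ⇒ p=18, q=1
…
i=6: a=1 ⇒ p=443, q=25
…
i=9: a=2 ⇒ p=47029, q=2654
i=10: a=1 ⇒ p=62853, q=3547
i=11: a=1 ⇒ p=109882, q=6201
i=12: a=2 ⇒ p=282617, q=15949
i=13: a=1 ⇒ p=392499, q=22150
→ (392499, 22150).  Check: 392499²=154055465001, 314·22150²=154055465000, difference 1.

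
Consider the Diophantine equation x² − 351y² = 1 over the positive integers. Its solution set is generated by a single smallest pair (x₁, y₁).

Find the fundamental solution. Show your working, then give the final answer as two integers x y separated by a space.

62425 3332

√351 = [18; 1,2,1,3,2,2,2,3,1,2,1,36, …], period ℓ=12 (even) → k=11
a_0=18:  p_0=18·1+0=18,  q_0=18·0+1=1
…
a_2=2:  p_2=2·19+18=56,  q_2=2·1+1=3
…
a_4=3:  p_4=3·75+56=281,  q_4=3·4+3=15
a_5=2:  p_5=2·281+75=637,  q_5=2·15+4=34
a_6=2:  p_6=2·637+281=1555,  q_6=2·34+15=83
…
a_10=2:  p_10=2·16543+12796=45882,  q_10=2·883+683=2449
a_11=1:  p_11=1·45882+16543=62425,  q_11=1·2449+883=3332
→ (62425, 3332).  Check: 62425²=3896880625, 351·3332²=3896880624, difference 1.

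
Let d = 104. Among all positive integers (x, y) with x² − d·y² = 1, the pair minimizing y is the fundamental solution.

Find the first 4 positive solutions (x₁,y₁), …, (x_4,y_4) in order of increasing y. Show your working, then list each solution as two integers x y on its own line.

√104 → a₀=10, period (5,20); ℓ=2 even so k=1
a_0=10:  p_0=10·1+0=10,  q_0=10·0+1=1
a_1=5:  p_1=5·10+1=51,  q_1=5·1+0=5
fundamental: x₁=51, y₁=5  (since 2601 − 104·25 = 1)
(51+5√104)^2 = 5201 + 510√104
(51+5√104)^3 = 530451 + 52015√104
(51+5√104)^4 = 54100801 + 5305020√104

51 5
5201 510
530451 52015
54100801 5305020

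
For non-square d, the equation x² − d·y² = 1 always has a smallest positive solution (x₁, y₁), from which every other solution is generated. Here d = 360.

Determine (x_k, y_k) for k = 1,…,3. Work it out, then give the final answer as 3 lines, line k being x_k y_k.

19 1
721 38
27379 1443

√360 → a₀=18, period (1,36); ℓ=2 even so k=1
k=0  a_k=18  p_k/q_k = 18/1
k=1  a_k=1  p_k/q_k = 19/1
(x₁, y₁) = (19, 1);  19² − 360·1² = 1 ✓
k=2:  x_2 = 19·19+360·1·1 = 721,  y_2 = 19·1+1·19 = 38
k=3:  x_3 = 19·721+360·1·38 = 27379,  y_3 = 19·38+1·721 = 1443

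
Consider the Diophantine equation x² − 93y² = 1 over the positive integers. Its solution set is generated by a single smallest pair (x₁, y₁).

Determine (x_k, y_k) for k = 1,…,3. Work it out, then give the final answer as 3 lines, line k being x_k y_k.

d=93: √d = [9; 1,1,1,4,6,4,1,1,1,18] (ℓ=10, even), read p_9/q_9
k=0  a_k=9  p_k/q_k = 9/1
…
k=3  a_k=1  p_k/q_k = 29/3
k=4  a_k=4  p_k/q_k = 135/14
…
k=8  a_k=1  p_k/q_k = 7821/811
k=9  a_k=1  p_k/q_k = 12151/1260
fundamental: x₁=12151, y₁=1260  (since 147646801 − 93·1587600 = 1)
n=2: (12151,1260)∘(12151,1260) = (12151·12151+93·1260·1260, 12151·1260+1260·12151) = (295293601,30620520)
n=3: (295293601,30620520)∘(12151,1260) = (12151·295293601+93·1260·30620520, 12151·30620520+1260·295293601) = (7176225079351,744139875780)

12151 1260
295293601 30620520
7176225079351 744139875780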